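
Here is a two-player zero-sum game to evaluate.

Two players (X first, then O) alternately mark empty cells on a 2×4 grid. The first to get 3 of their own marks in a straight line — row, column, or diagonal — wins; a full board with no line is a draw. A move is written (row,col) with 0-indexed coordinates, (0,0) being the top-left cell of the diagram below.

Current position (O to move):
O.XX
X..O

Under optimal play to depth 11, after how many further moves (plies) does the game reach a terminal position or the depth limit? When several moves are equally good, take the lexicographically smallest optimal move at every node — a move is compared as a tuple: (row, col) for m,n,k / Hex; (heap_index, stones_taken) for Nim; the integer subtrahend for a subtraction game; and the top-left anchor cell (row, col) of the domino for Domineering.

[O.XX/X..O] O move#1: (0,1):+0/OOXX/X..O*, (1,1):-1/O.XX/XO.O, (1,2):-1/O.XX/X.OO
[OOXX/X..O] X move#2: (1,1):+0/OOXX/XX.O*, (1,2):+0/OOXX/X.XO
[OOXX/XX.O] O move#3: (1,2):+0/OOXX/XXOO*
[OOXX/XXOO] end (terminal +0, X#4); searched O.XX/X..O to 11

PV length from [O.XX/X..O]: 3 plies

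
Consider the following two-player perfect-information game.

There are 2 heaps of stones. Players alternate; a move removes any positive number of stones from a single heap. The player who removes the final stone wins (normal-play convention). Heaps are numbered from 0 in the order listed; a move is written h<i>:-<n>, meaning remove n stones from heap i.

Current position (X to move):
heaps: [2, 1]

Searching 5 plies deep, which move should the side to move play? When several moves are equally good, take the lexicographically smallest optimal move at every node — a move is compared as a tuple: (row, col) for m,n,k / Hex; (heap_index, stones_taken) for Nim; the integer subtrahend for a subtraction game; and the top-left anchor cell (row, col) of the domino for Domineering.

X's best at [(2,1)]: h0:-1

[(2,1)] X move#1: h0:-1:+1/(1,1)*, h0:-2:-1/(0,1), h1:-1:-1/(2,0)
[(1,1)] O move#2: h0:-1:-1/(0,1)*, h1:-1:-1/(1,0)
[(0,1)] X move#3: h1:-1:+1/(0,0)*
[(0,0)] end (terminal -1, O#4); searched (2,1) to 5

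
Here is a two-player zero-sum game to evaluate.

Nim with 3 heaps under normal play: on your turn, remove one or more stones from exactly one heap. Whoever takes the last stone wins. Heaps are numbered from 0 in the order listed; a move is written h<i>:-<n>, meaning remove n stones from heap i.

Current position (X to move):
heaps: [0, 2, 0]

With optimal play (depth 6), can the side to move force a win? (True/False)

[(0,2,0)] X move#1: h1:-1:-1/(0,1,0), h1:-2:+1/(0,0,0)*
[(0,0,0)] end (terminal -1, O#2); searched (0,2,0) to 6

X winning at [(0,2,0)]: True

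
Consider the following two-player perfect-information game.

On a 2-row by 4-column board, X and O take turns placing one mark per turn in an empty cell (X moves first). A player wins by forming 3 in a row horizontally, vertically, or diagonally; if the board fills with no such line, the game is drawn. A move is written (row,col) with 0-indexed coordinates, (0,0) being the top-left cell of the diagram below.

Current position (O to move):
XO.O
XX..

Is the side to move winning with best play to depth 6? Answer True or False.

O winning at [XO.O/XX..]: True

p1 O@[XO.O/XX..]: (0,2)[XOOO/XX..]+1* (1,2)[XO.O/XXO.]+0 (1,3)[XO.O/XX.O]-1
p2 X@[XOOO/XX..] terminal -1; root [XO.O/XX..] d6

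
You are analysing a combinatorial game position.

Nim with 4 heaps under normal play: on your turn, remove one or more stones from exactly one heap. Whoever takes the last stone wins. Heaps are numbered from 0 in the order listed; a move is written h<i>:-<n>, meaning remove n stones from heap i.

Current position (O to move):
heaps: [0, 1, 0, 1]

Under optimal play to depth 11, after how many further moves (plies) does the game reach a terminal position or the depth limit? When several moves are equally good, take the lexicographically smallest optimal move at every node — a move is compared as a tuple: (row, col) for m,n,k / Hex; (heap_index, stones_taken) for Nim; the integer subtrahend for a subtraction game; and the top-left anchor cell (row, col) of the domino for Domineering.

PV length from [(0,1,0,1)]: 2 plies

p1 O@[(0,1,0,1)]: h1:-1[(0,0,0,1)]-1* h3:-1[(0,1,0,0)]-1
p2 X@[(0,0,0,1)]: h3:-1[(0,0,0,0)]+1*
p3 O@[(0,0,0,0)] terminal -1; root [(0,1,0,1)] d11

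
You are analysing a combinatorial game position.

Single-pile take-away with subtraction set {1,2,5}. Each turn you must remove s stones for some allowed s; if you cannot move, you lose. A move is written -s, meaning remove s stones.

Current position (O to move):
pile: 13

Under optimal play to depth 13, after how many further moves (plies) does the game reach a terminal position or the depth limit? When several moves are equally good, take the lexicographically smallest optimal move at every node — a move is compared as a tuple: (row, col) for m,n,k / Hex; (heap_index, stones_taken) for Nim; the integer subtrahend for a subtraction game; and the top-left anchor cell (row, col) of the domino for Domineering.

PV length from [13]: 9 plies

p1 O@[13]: -1[12]+1* -2[11]-1 -5[8]-1
p2 X@[12]: -1[11]-1* -2[10]-1 -5[7]-1
p3 O@[11]: -1[10]-1 -2[9]+1* -5[6]+1
p4 X@[9]: -1[8]-1* -2[7]-1 -5[4]-1
p5 O@[8]: -1[7]-1 -2[6]+1* -5[3]+1
p6 X@[6]: -1[5]-1* -2[4]-1 -5[1]-1
p7 O@[5]: -1[4]-1 -2[3]+1* -5[0]+1
p8 X@[3]: -1[2]-1* -2[1]-1
p9 O@[2]: -1[1]-1 -2[0]+1*
p10 X@[0] terminal -1; root [13] d13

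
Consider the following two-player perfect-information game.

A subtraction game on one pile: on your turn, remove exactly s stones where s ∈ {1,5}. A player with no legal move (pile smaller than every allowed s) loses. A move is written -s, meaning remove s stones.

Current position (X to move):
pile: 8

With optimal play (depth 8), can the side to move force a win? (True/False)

p1 X@[8]: -1[7]-1* -5[3]-1
p2 O@[7]: -1[6]+1* -5[2]+1
p3 X@[6]: -1[5]-1* -5[1]-1
p4 O@[5]: -1[4]+1* -5[0]+1
p5 X@[4]: -1[3]-1*
p6 O@[3]: -1[2]+1*
p7 X@[2]: -1[1]-1*
p8 O@[1]: -1[0]+1*
p9 X@[0] terminal -1; root [8] d8

X winning at [8]: False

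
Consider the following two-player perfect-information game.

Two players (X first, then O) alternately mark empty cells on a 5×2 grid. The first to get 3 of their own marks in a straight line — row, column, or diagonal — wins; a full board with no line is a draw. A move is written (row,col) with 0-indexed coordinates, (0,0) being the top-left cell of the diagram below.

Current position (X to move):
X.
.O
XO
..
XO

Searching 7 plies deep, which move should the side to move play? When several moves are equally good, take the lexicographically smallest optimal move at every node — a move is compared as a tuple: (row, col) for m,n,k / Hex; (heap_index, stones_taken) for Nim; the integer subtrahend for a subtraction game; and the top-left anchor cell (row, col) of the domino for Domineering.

[X./.O/XO/../XO] X move#1: (0,1):-1/XX/.O/XO/../XO, (1,0):+1/X./XO/XO/../XO*, (3,0):+1/X./.O/XO/X./XO, (3,1):-1/X./.O/XO/.X/XO
[X./XO/XO/../XO] end (terminal -1, O#2); searched X./.O/XO/../XO to 7

X's best at [X./.O/XO/../XO]: (1,0)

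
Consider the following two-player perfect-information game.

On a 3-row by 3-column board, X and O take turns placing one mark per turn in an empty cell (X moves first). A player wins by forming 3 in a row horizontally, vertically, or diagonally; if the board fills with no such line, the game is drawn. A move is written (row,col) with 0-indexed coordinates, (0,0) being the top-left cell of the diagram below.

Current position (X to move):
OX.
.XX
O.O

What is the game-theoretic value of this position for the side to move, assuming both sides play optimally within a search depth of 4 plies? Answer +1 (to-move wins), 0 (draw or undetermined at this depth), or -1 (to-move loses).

value(OX./.XX/O.O, X) = +1

[OX./.XX/O.O] X move#1: (0,2):-1/OXX/.XX/O.O, (1,0):+1/OX./XXX/O.O*, (2,1):+1/OX./.XX/OXO
[OX./XXX/O.O] end (terminal -1, O#2); searched OX./.XX/O.O to 4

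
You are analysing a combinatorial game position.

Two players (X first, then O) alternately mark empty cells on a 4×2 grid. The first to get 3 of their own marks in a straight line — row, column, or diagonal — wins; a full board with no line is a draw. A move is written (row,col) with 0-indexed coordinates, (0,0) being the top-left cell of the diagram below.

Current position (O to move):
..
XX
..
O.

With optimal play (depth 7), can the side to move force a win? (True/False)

O winning at [../XX/../O.]: False

p1 O@[../XX/../O.]: (0,0)[O./XX/../O.]-1 (0,1)[.O/XX/../O.]+0* (2,0)[../XX/O./O.]-1 (2,1)[../XX/.O/O.]+0 (3,1)[../XX/../OO]+0
p2 X@[.O/XX/../O.]: (0,0)[XO/XX/../O.]+0* (2,0)[.O/XX/X./O.]+0 (2,1)[.O/XX/.X/O.]+0 (3,1)[.O/XX/../OX]+0
p3 O@[XO/XX/../O.]: (2,0)[XO/XX/O./O.]+0* (2,1)[XO/XX/.O/O.]-1 (3,1)[XO/XX/../OO]-1
p4 X@[XO/XX/O./O.]: (2,1)[XO/XX/OX/O.]+0* (3,1)[XO/XX/O./OX]+0
p5 O@[XO/XX/OX/O.]: (3,1)[XO/XX/OX/OO]+0*
p6 X@[XO/XX/OX/OO] terminal +0; root [../XX/../O.] d7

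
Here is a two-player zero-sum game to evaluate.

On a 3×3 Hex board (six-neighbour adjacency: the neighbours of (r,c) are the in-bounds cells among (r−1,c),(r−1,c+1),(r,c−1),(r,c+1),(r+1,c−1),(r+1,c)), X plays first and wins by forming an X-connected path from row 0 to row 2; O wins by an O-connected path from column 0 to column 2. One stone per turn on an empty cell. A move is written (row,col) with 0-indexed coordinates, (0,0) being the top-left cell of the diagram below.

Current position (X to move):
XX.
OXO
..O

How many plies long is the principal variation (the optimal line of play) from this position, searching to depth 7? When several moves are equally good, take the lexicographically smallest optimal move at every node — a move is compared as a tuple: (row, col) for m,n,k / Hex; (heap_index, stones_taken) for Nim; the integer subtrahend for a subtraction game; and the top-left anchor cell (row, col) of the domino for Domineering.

ply 1, X at XX./OXO/..O | (0,2)=+1→XXX/OXO/..O*; (2,0)=+1→XX./OXO/X.O; (2,1)=+1→XX./OXO/.XO
ply 2, O at XXX/OXO/..O | (2,0)=-1→XXX/OXO/O.O*; (2,1)=-1→XXX/OXO/.OO
ply 3, X at XXX/OXO/O.O | (2,1)=+1→XXX/OXO/OXO*
ply 4: XXX/OXO/OXO is terminal -1 (O); from XX./OXO/..O depth 7

PV length from [XX./OXO/..O]: 3 plies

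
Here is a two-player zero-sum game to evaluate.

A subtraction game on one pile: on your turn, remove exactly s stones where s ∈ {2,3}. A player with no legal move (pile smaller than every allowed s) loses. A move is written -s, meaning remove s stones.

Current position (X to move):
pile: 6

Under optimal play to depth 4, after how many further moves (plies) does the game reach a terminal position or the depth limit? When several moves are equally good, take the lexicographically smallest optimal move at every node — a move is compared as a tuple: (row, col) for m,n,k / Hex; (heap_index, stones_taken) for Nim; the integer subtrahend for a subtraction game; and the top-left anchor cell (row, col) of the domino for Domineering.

ply 1, X at 6 | -2=-1→4*; -3=-1→3
ply 2, O at 4 | -2=-1→2; -3=+1→1*
ply 3: 1 is terminal -1 (X); from 6 depth 4

PV length from [6]: 2 plies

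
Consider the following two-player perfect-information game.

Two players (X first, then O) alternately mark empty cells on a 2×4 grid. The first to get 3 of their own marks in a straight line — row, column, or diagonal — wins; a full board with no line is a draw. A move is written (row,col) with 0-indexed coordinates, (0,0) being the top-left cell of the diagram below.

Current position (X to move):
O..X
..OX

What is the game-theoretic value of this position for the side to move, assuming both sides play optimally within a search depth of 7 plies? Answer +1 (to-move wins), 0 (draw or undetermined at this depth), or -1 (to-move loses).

[O..X/..OX] X move#1: (0,1):+0/OX.X/..OX*, (0,2):+0/O.XX/..OX, (1,0):+0/O..X/X.OX, (1,1):+0/O..X/.XOX
[OX.X/..OX] O move#2: (0,2):+0/OXOX/..OX*, (1,0):-1/OX.X/O.OX, (1,1):-1/OX.X/.OOX
[OXOX/..OX] X move#3: (1,0):+0/OXOX/X.OX*, (1,1):+0/OXOX/.XOX
[OXOX/X.OX] O move#4: (1,1):+0/OXOX/XOOX*
[OXOX/XOOX] end (terminal +0, X#5); searched O..X/..OX to 7

value(O..X/..OX, X) = 0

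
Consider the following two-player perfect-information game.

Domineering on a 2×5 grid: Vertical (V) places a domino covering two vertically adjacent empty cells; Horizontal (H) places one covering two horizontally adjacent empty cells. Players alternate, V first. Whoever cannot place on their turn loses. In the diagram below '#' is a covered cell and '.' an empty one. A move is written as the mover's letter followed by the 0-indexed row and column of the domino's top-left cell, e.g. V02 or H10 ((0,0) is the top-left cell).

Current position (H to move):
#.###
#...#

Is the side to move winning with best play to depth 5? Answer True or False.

p1 H@[#.###/#...#]: H11[#.###/###.#]+1* H12[#.###/#.###]-1
p2 V@[#.###/###.#] terminal -1; root [#.###/#...#] d5

H winning at [#.###/#...#]: True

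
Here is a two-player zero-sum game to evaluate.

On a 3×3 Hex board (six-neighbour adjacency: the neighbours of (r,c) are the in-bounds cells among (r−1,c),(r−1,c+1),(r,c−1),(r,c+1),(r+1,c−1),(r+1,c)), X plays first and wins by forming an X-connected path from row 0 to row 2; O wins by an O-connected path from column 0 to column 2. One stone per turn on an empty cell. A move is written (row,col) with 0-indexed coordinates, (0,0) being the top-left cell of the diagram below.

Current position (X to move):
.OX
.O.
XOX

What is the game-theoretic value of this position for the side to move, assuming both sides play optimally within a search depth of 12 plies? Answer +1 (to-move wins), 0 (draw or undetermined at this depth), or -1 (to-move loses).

[.OX/.O./XOX] X move#1: (0,0):+1/XOX/.O./XOX*, (1,0):+1/.OX/XO./XOX, (1,2):+1/.OX/.OX/XOX
[XOX/.O./XOX] O move#2: (1,0):-1/XOX/OO./XOX*, (1,2):-1/XOX/.OO/XOX
[XOX/OO./XOX] X move#3: (1,2):+1/XOX/OOX/XOX*
[XOX/OOX/XOX] end (terminal -1, O#4); searched .OX/.O./XOX to 12

value(.OX/.O./XOX, X) = +1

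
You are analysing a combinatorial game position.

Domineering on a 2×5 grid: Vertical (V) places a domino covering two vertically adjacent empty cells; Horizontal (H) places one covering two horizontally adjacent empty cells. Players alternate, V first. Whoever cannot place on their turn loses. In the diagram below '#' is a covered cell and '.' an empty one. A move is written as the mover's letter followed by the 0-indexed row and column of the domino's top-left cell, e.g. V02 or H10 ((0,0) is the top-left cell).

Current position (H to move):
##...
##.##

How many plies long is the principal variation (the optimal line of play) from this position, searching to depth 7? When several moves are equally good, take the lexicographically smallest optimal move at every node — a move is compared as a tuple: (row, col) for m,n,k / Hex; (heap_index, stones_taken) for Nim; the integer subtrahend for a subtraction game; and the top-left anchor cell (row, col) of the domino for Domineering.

PV length from [##.../##.##]: 1 ply

ply 1, H at ##.../##.## | H02=+1→####./##.##*; H03=-1→##.##/##.##
ply 2: ####./##.## is terminal -1 (V); from ##.../##.## depth 7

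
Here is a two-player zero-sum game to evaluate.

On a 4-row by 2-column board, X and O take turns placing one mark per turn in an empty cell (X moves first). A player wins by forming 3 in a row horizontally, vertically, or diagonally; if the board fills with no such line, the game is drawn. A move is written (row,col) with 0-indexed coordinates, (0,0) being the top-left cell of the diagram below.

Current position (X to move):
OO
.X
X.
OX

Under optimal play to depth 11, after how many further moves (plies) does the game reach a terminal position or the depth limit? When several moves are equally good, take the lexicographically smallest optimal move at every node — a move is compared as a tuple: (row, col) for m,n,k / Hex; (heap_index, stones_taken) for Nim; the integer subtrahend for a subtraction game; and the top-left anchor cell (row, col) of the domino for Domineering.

PV length from [OO/.X/X./OX]: 1 ply

ply 1, X at OO/.X/X./OX | (1,0)=+0→OO/XX/X./OX; (2,1)=+1→OO/.X/XX/OX*
ply 2: OO/.X/XX/OX is terminal -1 (O); from OO/.X/X./OX depth 11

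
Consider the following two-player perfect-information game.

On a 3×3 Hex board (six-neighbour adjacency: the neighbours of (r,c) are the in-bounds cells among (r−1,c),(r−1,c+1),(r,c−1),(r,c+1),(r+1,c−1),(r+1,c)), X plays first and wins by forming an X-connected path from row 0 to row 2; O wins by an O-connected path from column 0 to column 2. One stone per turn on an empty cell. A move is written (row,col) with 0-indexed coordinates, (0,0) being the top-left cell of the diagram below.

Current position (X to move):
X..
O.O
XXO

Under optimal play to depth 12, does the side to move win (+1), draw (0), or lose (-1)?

[X../O.O/XXO] X move#1: (0,1):-1/XX./O.O/XXO, (0,2):-1/X.X/O.O/XXO, (1,1):+1/X../OXO/XXO*
[X../OXO/XXO] O move#2: (0,1):-1/XO./OXO/XXO*, (0,2):-1/X.O/OXO/XXO
[XO./OXO/XXO] X move#3: (0,2):+1/XOX/OXO/XXO*
[XOX/OXO/XXO] end (terminal -1, O#4); searched X../O.O/XXO to 12

value(X../O.O/XXO, X) = +1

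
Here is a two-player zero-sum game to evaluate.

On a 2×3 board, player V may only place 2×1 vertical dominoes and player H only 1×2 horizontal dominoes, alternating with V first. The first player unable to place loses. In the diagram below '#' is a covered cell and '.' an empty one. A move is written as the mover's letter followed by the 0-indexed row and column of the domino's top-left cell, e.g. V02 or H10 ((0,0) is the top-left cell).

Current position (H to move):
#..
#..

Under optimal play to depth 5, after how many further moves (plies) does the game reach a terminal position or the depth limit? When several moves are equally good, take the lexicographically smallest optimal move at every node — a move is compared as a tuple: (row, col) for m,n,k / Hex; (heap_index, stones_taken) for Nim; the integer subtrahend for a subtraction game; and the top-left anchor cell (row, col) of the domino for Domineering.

[#../#..] H move#1: H01:+1/###/#..*, H11:+1/#../###
[###/#..] end (terminal -1, V#2); searched #../#.. to 5

PV length from [#../#..]: 1 ply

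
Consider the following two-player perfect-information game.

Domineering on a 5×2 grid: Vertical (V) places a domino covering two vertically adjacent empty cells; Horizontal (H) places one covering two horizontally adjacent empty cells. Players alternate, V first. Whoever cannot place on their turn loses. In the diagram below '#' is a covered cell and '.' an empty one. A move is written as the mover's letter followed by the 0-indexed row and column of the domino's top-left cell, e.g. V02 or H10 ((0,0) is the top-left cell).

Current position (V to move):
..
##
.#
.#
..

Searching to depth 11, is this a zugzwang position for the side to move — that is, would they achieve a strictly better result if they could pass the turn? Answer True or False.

zugzwang(../##/.#/.#/.., V) = False

ply 1, V at ../##/.#/.#/.. | V20=-1→../##/##/##/..*; V30=-1→../##/.#/##/#.
ply 2, H at ../##/##/##/.. | H00=+1→##/##/##/##/..*; H40=+1→../##/##/##/##
ply 3: ##/##/##/##/.. is terminal -1 (V); from ../##/.#/.#/.. depth 11
pass branch (H moves first from the same position):
  | ply 1, H at ../##/.#/.#/.. | H00=-1→##/##/.#/.#/..; H40=+1→../##/.#/.#/##*
  | ply 2, V at ../##/.#/.#/## | V20=-1→../##/##/##/##*
  | ply 3, H at ../##/##/##/## | H00=+1→##/##/##/##/##*
  | ply 4: ##/##/##/##/## is terminal -1 (V); from ../##/.#/.#/.. depth 11
V moving scores -1; V passing scores -1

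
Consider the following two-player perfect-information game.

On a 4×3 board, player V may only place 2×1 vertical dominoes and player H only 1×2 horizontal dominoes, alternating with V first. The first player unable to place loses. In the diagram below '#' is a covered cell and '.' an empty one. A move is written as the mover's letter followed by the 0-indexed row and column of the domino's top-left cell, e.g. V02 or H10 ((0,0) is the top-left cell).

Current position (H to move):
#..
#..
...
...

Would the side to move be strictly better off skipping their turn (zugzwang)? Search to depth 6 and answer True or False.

ply 1, H at #../#../.../... | H01=-1→###/#../.../...*; H11=-1→#../###/.../...; H20=-1→#../#../##./...; H21=-1→#../#../.##/...; H30=-1→#../#../.../##.; H31=-1→#../#../.../.##
ply 2, V at ###/#../.../... | V11=+1→###/##./.#./...*; V12=-1→###/#.#/..#/...; V20=-1→###/#../#../#..; V21=+1→###/#../.#./.#.; V22=-1→###/#../..#/..#
ply 3, H at ###/##./.#./... | H30=-1→###/##./.#./##.*; H31=-1→###/##./.#./.##
ply 4, V at ###/##./.#./##. | V12=+1→###/###/.##/##.*; V22=+1→###/##./.##/###
ply 5: ###/###/.##/##. is terminal -1 (H); from #../#../.../... depth 6
pass branch (V moves first from the same position):
  | ply 1, V at #../#../.../... | V01=+1→##./##./.../...*; V02=+1→#.#/#.#/.../...; V11=+1→#../##./.#./...; V12=-1→#../#.#/..#/...; V20=+1→#../#../#../#..; V21=+1→#../#../.#./.#.; V22=+1→#../#../..#/..#
  | ply 2, H at ##./##./.../... | H20=-1→##./##./##./...*; H21=-1→##./##./.##/...; H30=-1→##./##./.../##.; H31=-1→##./##./.../.##
  | ply 3, V at ##./##./##./... | V02=-1→###/###/##./...; V12=-1→##./###/###/...; V22=+1→##./##./###/..#*
  | ply 4, H at ##./##./###/..# | H30=-1→##./##./###/###*
  | ply 5, V at ##./##./###/### | V02=+1→###/###/###/###*
  | ply 6: ###/###/###/### is terminal -1 (H); from #../#../.../... depth 6
H moving scores -1; H passing scores -1

zugzwang(#../#../.../..., H) = False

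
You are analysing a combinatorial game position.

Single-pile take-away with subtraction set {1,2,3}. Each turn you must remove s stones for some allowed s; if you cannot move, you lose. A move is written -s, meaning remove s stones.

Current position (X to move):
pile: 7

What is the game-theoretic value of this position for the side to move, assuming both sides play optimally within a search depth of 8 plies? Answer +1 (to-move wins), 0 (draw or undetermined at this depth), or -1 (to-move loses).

value(7, X) = +1

[7] X move#1: -1:-1/6, -2:-1/5, -3:+1/4*
[4] O move#2: -1:-1/3*, -2:-1/2, -3:-1/1
[3] X move#3: -1:-1/2, -2:-1/1, -3:+1/0*
[0] end (terminal -1, O#4); searched 7 to 8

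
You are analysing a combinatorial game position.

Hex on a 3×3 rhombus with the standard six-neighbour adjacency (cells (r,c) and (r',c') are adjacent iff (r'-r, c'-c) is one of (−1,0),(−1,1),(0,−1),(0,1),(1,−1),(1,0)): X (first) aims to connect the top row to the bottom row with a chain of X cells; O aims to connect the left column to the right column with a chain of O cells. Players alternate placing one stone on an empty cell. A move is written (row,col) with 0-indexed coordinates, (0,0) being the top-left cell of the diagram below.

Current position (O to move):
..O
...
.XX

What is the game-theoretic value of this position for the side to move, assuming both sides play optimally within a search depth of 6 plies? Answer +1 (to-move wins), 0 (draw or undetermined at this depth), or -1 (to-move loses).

value(..O/.../.XX, O) = +1

[..O/.../.XX] O move#1: (0,0):+1/O.O/.../.XX*, (0,1):+1/.OO/.../.XX, (1,0):+1/..O/O../.XX, (1,1):+1/..O/.O./.XX, (1,2):-1/..O/..O/.XX, (2,0):+1/..O/.../OXX
[O.O/.../.XX] X move#2: (0,1):-1/OXO/.../.XX*, (1,0):-1/O.O/X../.XX, (1,1):-1/O.O/.X./.XX, (1,2):-1/O.O/..X/.XX, (2,0):-1/O.O/.../XXX
[OXO/.../.XX] O move#3: (1,0):-1/OXO/O../.XX, (1,1):+1/OXO/.O./.XX*, (1,2):-1/OXO/..O/.XX, (2,0):-1/OXO/.../OXX
[OXO/.O./.XX] X move#4: (1,0):-1/OXO/XO./.XX*, (1,2):-1/OXO/.OX/.XX, (2,0):-1/OXO/.O./XXX
[OXO/XO./.XX] O move#5: (1,2):-1/OXO/XOO/.XX, (2,0):+1/OXO/XO./OXX*
[OXO/XO./OXX] end (terminal -1, X#6); searched ..O/.../.XX to 6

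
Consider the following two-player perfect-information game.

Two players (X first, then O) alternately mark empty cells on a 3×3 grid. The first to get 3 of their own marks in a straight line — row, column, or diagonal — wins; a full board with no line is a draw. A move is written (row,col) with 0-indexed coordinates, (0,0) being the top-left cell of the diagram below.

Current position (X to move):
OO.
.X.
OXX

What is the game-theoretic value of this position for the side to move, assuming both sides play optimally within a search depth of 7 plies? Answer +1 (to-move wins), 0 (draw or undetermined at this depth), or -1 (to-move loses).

p1 X@[OO./.X./OXX]: (0,2)[OOX/.X./OXX]-1* (1,0)[OO./XX./OXX]-1 (1,2)[OO./.XX/OXX]-1
p2 O@[OOX/.X./OXX]: (1,0)[OOX/OX./OXX]+1* (1,2)[OOX/.XO/OXX]+0
p3 X@[OOX/OX./OXX] terminal -1; root [OO./.X./OXX] d7

value(OO./.X./OXX, X) = -1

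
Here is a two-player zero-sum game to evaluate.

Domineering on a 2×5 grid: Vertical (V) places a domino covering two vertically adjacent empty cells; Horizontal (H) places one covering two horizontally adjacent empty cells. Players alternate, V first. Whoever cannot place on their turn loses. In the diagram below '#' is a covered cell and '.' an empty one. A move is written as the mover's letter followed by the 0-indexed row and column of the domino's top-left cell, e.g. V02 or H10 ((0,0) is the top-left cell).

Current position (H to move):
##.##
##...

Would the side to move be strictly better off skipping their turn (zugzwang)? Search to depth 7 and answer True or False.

p1 H@[##.##/##...]: H12[##.##/####.]+1* H13[##.##/##.##]-1
p2 V@[##.##/####.] terminal -1; root [##.##/##...] d7
if H skipped the turn, V would face:
~ p1 V@[##.##/##...]: V02[#####/###..]-1*
~ p2 H@[#####/###..]: H13[#####/#####]+1*
~ p3 V@[#####/#####] terminal -1; root [##.##/##...] d7
compare (H): move=+1 vs pass=+1

zugzwang(##.##/##..., H) = False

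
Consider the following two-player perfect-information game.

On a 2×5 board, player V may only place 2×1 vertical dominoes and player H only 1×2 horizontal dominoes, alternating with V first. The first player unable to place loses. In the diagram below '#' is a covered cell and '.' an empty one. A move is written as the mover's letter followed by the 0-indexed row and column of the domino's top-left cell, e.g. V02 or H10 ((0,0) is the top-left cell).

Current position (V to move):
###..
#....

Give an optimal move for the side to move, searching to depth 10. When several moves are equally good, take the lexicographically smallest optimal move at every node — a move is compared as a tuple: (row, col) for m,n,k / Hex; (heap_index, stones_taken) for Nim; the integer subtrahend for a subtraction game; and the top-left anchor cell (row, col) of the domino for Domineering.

[###../#....] V move#1: V03:+1/####./#..#.*, V04:-1/###.#/#...#
[####./#..#.] H move#2: H11:-1/####./####.*
[####./####.] V move#3: V04:+1/#####/#####*
[#####/#####] end (terminal -1, H#4); searched ###../#.... to 10

V's best at [###../#....]: V03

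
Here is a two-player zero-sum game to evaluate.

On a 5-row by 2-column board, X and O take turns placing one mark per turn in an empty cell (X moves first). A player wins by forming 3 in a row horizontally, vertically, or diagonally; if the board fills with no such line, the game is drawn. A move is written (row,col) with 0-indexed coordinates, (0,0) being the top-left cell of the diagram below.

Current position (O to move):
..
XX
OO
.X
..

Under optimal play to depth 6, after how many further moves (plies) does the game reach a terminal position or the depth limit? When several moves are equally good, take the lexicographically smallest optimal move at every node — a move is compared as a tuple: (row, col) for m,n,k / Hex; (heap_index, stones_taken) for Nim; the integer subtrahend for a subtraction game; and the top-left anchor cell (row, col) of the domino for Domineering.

PV length from [../XX/OO/.X/..]: 5 plies

ply 1, O at ../XX/OO/.X/.. | (0,0)=+0→O./XX/OO/.X/..*; (0,1)=+0→.O/XX/OO/.X/..; (3,0)=+0→../XX/OO/OX/..; (4,0)=+0→../XX/OO/.X/O.; (4,1)=+0→../XX/OO/.X/.O
ply 2, X at O./XX/OO/.X/.. | (0,1)=+0→OX/XX/OO/.X/..*; (3,0)=+0→O./XX/OO/XX/..; (4,0)=+0→O./XX/OO/.X/X.; (4,1)=+0→O./XX/OO/.X/.X
ply 3, O at OX/XX/OO/.X/.. | (3,0)=+0→OX/XX/OO/OX/..*; (4,0)=+0→OX/XX/OO/.X/O.; (4,1)=+0→OX/XX/OO/.X/.O
ply 4, X at OX/XX/OO/OX/.. | (4,0)=+0→OX/XX/OO/OX/X.*; (4,1)=-1→OX/XX/OO/OX/.X
ply 5, O at OX/XX/OO/OX/X. | (4,1)=+0→OX/XX/OO/OX/XO*
ply 6: OX/XX/OO/OX/XO is terminal +0 (X); from ../XX/OO/.X/.. depth 6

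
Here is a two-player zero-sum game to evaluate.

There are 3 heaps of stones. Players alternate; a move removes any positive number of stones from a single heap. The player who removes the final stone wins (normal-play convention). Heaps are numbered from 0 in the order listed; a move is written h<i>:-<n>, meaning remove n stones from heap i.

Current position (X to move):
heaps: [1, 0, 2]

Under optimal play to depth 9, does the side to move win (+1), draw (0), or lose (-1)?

value((1,0,2), X) = +1

ply 1, X at (1,0,2) | h0:-1=-1→(0,0,2); h2:-1=+1→(1,0,1)*; h2:-2=-1→(1,0,0)
ply 2, O at (1,0,1) | h0:-1=-1→(0,0,1)*; h2:-1=-1→(1,0,0)
ply 3, X at (0,0,1) | h2:-1=+1→(0,0,0)*
ply 4: (0,0,0) is terminal -1 (O); from (1,0,2) depth 9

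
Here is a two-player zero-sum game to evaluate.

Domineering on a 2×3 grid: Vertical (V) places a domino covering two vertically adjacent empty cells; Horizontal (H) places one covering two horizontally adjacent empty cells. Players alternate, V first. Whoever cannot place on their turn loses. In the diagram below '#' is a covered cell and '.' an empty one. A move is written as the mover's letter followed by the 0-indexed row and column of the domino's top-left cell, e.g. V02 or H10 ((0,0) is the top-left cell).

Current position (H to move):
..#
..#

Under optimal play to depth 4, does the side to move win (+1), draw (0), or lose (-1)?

value(..#/..#, H) = +1

ply 1, H at ..#/..# | H00=+1→###/..#*; H10=+1→..#/###
ply 2: ###/..# is terminal -1 (V); from ..#/..# depth 4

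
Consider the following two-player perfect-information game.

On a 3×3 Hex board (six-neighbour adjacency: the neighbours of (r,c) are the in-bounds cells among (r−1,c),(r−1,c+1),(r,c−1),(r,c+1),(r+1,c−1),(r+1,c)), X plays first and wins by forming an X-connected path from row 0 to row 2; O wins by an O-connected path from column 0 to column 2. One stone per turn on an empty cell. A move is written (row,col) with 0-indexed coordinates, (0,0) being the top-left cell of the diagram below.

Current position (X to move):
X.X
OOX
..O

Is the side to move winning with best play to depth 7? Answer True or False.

X winning at [X.X/OOX/..O]: True

ply 1, X at X.X/OOX/..O | (0,1)=-1→XXX/OOX/..O; (2,0)=-1→X.X/OOX/X.O; (2,1)=+1→X.X/OOX/.XO*
ply 2: X.X/OOX/.XO is terminal -1 (O); from X.X/OOX/..O depth 7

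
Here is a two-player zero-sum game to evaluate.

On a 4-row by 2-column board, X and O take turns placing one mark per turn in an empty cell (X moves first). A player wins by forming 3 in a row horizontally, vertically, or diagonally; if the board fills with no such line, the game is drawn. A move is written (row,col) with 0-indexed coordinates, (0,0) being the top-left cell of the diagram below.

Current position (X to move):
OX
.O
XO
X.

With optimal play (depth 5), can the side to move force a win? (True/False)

X winning at [OX/.O/XO/X.]: True

[OX/.O/XO/X.] X move#1: (1,0):+1/OX/XO/XO/X.*, (3,1):+0/OX/.O/XO/XX
[OX/XO/XO/X.] end (terminal -1, O#2); searched OX/.O/XO/X. to 5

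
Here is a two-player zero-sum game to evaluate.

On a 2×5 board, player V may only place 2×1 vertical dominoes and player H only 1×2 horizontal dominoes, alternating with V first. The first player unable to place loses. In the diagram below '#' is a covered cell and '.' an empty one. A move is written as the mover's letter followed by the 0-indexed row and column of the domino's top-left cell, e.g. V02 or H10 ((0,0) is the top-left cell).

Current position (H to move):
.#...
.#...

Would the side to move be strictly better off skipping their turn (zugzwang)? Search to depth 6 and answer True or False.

p1 H@[.#.../.#...]: H02[.###./.#...]-1* H03[.#.##/.#...]-1 H12[.#.../.###.]-1 H13[.#.../.#.##]-1
p2 V@[.###./.#...]: V00[####./##...]-1 V04[.####/.#..#]+1*
p3 H@[.####/.#..#]: H12[.####/.####]-1*
p4 V@[.####/.####]: V00[#####/#####]+1*
p5 H@[#####/#####] terminal -1; root [.#.../.#...] d6
if H skipped the turn, V would face:
~ p1 V@[.#.../.#...]: V00[##.../##...]-1 V02[.##../.##..]-1 V03[.#.#./.#.#.]+1* V04[.#..#/.#..#]-1
~ p2 H@[.#.#./.#.#.] terminal -1; root [.#.../.#...] d6
compare (H): move=-1 vs pass=-1

zugzwang(.#.../.#..., H) = False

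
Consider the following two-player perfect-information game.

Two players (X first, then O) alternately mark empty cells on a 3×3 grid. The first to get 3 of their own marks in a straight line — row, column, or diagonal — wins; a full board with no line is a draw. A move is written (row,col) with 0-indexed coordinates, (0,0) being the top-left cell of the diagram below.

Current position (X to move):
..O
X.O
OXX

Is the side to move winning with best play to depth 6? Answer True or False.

X winning at [..O/X.O/OXX]: True

p1 X@[..O/X.O/OXX]: (0,0)[X.O/X.O/OXX]-1 (0,1)[.XO/X.O/OXX]-1 (1,1)[..O/XXO/OXX]+1*
p2 O@[..O/XXO/OXX]: (0,0)[O.O/XXO/OXX]-1* (0,1)[.OO/XXO/OXX]-1
p3 X@[O.O/XXO/OXX]: (0,1)[OXO/XXO/OXX]+1*
p4 O@[OXO/XXO/OXX] terminal -1; root [..O/X.O/OXX] d6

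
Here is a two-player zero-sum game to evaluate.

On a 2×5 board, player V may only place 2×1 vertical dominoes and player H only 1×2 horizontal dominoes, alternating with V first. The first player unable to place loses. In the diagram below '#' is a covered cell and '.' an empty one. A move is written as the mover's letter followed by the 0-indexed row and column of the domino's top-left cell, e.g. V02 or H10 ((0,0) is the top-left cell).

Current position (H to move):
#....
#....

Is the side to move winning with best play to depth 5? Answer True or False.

H winning at [#..../#....]: True

p1 H@[#..../#....]: H01[###../#....]-1 H02[#.##./#....]+1* H03[#..##/#....]-1 H11[#..../###..]-1 H12[#..../#.##.]+1 H13[#..../#..##]-1
p2 V@[#.##./#....]: V01[####./##...]-1* V04[#.###/#...#]-1
p3 H@[####./##...]: H12[####./####.]-1 H13[####./##.##]+1*
p4 V@[####./##.##] terminal -1; root [#..../#....] d5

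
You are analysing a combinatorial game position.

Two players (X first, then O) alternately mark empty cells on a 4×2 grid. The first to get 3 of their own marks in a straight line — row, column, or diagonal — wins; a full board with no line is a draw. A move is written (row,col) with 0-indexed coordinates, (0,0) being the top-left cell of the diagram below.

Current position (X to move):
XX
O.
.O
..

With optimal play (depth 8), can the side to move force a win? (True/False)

X winning at [XX/O./.O/..]: False

p1 X@[XX/O./.O/..]: (1,1)[XX/OX/.O/..]+0* (2,0)[XX/O./XO/..]+0 (3,0)[XX/O./.O/X.]+0 (3,1)[XX/O./.O/.X]+0
p2 O@[XX/OX/.O/..]: (2,0)[XX/OX/OO/..]+0* (3,0)[XX/OX/.O/O.]+0 (3,1)[XX/OX/.O/.O]+0
p3 X@[XX/OX/OO/..]: (3,0)[XX/OX/OO/X.]+0* (3,1)[XX/OX/OO/.X]-1
p4 O@[XX/OX/OO/X.]: (3,1)[XX/OX/OO/XO]+0*
p5 X@[XX/OX/OO/XO] terminal +0; root [XX/O./.O/..] d8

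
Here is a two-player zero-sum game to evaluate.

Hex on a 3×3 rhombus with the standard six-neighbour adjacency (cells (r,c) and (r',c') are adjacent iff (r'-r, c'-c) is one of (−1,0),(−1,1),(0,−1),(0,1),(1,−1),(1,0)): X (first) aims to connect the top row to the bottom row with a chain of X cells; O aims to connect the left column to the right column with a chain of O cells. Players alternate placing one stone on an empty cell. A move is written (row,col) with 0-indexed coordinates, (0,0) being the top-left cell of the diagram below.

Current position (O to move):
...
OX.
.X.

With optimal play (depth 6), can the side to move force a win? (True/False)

O winning at [.../OX./.X.]: False

ply 1, O at .../OX./.X. | (0,0)=-1→O../OX./.X.*; (0,1)=-1→.O./OX./.X.; (0,2)=-1→..O/OX./.X.; (1,2)=-1→.../OXO/.X.; (2,0)=-1→.../OX./OX.; (2,2)=-1→.../OX./.XO
ply 2, X at O../OX./.X. | (0,1)=+1→OX./OX./.X.*; (0,2)=+1→O.X/OX./.X.; (1,2)=+1→O../OXX/.X.; (2,0)=+1→O../OX./XX.; (2,2)=+1→O../OX./.XX
ply 3: OX./OX./.X. is terminal -1 (O); from .../OX./.X. depth 6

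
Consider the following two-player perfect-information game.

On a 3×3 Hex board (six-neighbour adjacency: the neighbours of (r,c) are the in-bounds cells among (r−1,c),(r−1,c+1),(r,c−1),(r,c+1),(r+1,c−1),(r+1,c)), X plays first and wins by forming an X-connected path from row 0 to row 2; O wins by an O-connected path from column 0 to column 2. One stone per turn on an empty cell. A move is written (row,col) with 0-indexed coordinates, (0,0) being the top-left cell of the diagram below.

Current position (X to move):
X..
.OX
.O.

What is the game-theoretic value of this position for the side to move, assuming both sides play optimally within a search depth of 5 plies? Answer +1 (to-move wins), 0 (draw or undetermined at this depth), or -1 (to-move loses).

p1 X@[X../.OX/.O.]: (0,1)[XX./.OX/.O.]-1* (0,2)[X.X/.OX/.O.]-1 (1,0)[X../XOX/.O.]-1 (2,0)[X../.OX/XO.]-1 (2,2)[X../.OX/.OX]-1
p2 O@[XX./.OX/.O.]: (0,2)[XXO/.OX/.O.]+1* (1,0)[XX./OOX/.O.]+1 (2,0)[XX./.OX/OO.]+1 (2,2)[XX./.OX/.OO]+1
p3 X@[XXO/.OX/.O.]: (1,0)[XXO/XOX/.O.]-1* (2,0)[XXO/.OX/XO.]-1 (2,2)[XXO/.OX/.OX]-1
p4 O@[XXO/XOX/.O.]: (2,0)[XXO/XOX/OO.]+1* (2,2)[XXO/XOX/.OO]-1
p5 X@[XXO/XOX/OO.] terminal -1; root [X../.OX/.O.] d5

value(X../.OX/.O., X) = -1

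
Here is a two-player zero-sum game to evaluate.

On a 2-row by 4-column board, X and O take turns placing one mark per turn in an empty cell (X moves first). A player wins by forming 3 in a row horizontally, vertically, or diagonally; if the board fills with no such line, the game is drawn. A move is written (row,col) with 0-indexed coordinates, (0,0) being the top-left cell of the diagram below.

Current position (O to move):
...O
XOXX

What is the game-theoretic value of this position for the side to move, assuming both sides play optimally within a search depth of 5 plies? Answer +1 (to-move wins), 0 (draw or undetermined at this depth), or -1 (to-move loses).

ply 1, O at ...O/XOXX | (0,0)=+0→O..O/XOXX*; (0,1)=+0→.O.O/XOXX; (0,2)=+0→..OO/XOXX
ply 2, X at O..O/XOXX | (0,1)=+0→OX.O/XOXX*; (0,2)=+0→O.XO/XOXX
ply 3, O at OX.O/XOXX | (0,2)=+0→OXOO/XOXX*
ply 4: OXOO/XOXX is terminal +0 (X); from ...O/XOXX depth 5

value(...O/XOXX, O) = 0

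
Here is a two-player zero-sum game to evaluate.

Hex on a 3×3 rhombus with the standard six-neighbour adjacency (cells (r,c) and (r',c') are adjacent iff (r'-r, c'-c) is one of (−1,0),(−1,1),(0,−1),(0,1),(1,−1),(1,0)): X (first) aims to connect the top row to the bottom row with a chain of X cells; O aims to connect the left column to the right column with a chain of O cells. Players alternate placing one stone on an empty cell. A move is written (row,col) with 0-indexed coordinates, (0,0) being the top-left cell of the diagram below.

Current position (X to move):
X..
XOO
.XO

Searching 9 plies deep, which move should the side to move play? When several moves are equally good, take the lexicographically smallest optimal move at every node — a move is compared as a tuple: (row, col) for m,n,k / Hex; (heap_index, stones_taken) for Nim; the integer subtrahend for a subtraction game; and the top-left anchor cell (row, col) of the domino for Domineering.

X's best at [X../XOO/.XO]: (2,0)

p1 X@[X../XOO/.XO]: (0,1)[XX./XOO/.XO]-1 (0,2)[X.X/XOO/.XO]-1 (2,0)[X../XOO/XXO]+1*
p2 O@[X../XOO/XXO] terminal -1; root [X../XOO/.XO] d9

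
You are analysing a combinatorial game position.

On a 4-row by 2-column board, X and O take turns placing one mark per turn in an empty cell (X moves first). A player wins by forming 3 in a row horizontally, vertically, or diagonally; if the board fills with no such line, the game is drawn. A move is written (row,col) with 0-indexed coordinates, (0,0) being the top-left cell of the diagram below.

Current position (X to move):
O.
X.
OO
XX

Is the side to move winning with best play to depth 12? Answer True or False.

X winning at [O./X./OO/XX]: False

p1 X@[O./X./OO/XX]: (0,1)[OX/X./OO/XX]+0* (1,1)[O./XX/OO/XX]+0
p2 O@[OX/X./OO/XX]: (1,1)[OX/XO/OO/XX]+0*
p3 X@[OX/XO/OO/XX] terminal +0; root [O./X./OO/XX] d12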